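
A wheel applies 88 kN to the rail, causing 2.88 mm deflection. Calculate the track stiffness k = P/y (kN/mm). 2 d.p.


Track stiffness k = P / y
k = 88 / 2.88
k = 30.56 kN/mm

30.56


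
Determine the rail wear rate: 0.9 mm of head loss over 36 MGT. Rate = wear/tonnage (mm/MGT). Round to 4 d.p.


Wear rate = total wear / cumulative tonnage
Rate = 0.9 / 36
Rate = 0.0250 mm/MGT

0.0250


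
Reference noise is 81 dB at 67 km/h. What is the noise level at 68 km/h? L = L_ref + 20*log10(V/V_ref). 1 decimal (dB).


V/V_ref = 68 / 67 = 1.014925
log10(1.014925) = 0.006434
20 * 0.006434 = 0.1287
L = 81 + 0.1287 = 81.1 dB

81.1


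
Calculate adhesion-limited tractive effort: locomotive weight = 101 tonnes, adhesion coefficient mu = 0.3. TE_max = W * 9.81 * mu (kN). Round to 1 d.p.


TE_max = W * g * mu
TE_max = 101 * 9.81 * 0.3
TE_max = 990.81 * 0.3
TE_max = 297.2 kN

297.2


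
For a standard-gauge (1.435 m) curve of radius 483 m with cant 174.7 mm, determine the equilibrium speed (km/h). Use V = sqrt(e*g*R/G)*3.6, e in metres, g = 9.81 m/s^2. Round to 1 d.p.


Convert cant: e = 174.7 mm = 0.1747 m
V_ms = sqrt(0.1747 * 9.81 * 483 / 1.435)
V_ms = sqrt(576.842356) = 24.0175 m/s
V = 24.0175 * 3.6 = 86.5 km/h

86.5


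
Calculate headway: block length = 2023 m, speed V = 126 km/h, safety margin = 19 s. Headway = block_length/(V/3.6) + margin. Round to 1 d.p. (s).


V = 126 / 3.6 = 35.0 m/s
Block traversal time = 2023 / 35.0 = 57.8 s
Headway = 57.8 + 19
Headway = 76.8 s

76.8


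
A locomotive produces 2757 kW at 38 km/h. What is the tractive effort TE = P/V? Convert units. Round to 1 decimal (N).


Convert: P = 2757 kW = 2757000 W
V = 38 / 3.6 = 10.5556 m/s
TE = 2757000 / 10.5556
TE = 261189.5 N

261189.5


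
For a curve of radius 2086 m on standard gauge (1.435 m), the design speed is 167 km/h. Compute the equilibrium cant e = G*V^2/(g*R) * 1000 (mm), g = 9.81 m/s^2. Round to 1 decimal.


Convert speed: V = 167 / 3.6 = 46.3889 m/s
Apply formula: e = 1.435 * 46.3889^2 / (9.81 * 2086)
e = 1.435 * 2151.929 / 20463.66
e = 0.150903 m = 150.9 mm

150.9


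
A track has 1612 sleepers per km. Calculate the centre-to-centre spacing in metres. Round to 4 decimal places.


Spacing = 1000 m / number of sleepers
Spacing = 1000 / 1612
Spacing = 0.6203 m

0.6203


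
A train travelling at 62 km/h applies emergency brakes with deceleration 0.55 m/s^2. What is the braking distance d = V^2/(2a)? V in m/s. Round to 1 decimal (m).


Convert speed: V = 62 / 3.6 = 17.2222 m/s
V^2 = 296.6049
d = 296.6049 / (2 * 0.55)
d = 296.6049 / 1.1
d = 269.6 m

269.6


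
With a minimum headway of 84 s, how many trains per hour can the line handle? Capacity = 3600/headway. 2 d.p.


Capacity = 3600 / headway
Capacity = 3600 / 84
Capacity = 42.86 trains/hour

42.86


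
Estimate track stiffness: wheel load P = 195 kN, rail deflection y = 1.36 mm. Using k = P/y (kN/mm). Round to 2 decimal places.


Track stiffness k = P / y
k = 195 / 1.36
k = 143.38 kN/mm

143.38


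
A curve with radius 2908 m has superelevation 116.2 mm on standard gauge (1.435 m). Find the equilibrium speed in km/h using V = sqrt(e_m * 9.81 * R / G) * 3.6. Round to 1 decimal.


Convert cant: e = 116.2 mm = 0.1162 m
V_ms = sqrt(0.1162 * 9.81 * 2908 / 1.435)
V_ms = sqrt(2310.030088) = 48.0628 m/s
V = 48.0628 * 3.6 = 173.0 km/h

173.0


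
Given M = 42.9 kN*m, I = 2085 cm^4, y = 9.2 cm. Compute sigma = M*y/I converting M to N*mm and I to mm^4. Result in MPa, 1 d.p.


Convert units:
M = 42.9 kN*m = 42900000 N*mm
y = 9.2 cm = 92 mm
I = 2085 cm^4 = 20850000 mm^4
sigma = 42900000 * 92 / 20850000
sigma = 189.3 MPa

189.3


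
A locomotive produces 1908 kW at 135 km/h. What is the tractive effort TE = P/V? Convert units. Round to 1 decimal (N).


Convert: P = 1908 kW = 1908000 W
V = 135 / 3.6 = 37.5 m/s
TE = 1908000 / 37.5
TE = 50880.0 N

50880.0


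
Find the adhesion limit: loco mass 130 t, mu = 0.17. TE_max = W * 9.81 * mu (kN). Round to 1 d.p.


TE_max = W * g * mu
TE_max = 130 * 9.81 * 0.17
TE_max = 1275.3 * 0.17
TE_max = 216.8 kN

216.8


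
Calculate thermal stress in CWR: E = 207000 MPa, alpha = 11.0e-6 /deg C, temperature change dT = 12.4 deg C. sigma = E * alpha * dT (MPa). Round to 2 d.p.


sigma = E * alpha * dT
sigma = 207000 * 11.0e-6 * 12.4
sigma = 2.277 * 12.4
sigma = 28.23 MPa

28.23


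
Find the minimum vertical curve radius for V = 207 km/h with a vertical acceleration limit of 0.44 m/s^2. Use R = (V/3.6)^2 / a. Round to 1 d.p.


Convert speed: V = 207 / 3.6 = 57.5 m/s
V^2 = 3306.25 m^2/s^2
R_v = 3306.25 / 0.44
R_v = 7514.2 m

7514.2


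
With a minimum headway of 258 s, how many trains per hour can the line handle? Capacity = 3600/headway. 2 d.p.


Capacity = 3600 / headway
Capacity = 3600 / 258
Capacity = 13.95 trains/hour

13.95


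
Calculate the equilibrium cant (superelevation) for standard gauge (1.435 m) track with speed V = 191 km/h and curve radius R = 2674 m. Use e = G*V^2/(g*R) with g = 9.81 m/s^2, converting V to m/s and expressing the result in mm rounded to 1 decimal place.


Convert speed: V = 191 / 3.6 = 53.0556 m/s
Apply formula: e = 1.435 * 53.0556^2 / (9.81 * 2674)
e = 1.435 * 2814.892 / 26231.94
e = 0.153987 m = 154.0 mm

154.0


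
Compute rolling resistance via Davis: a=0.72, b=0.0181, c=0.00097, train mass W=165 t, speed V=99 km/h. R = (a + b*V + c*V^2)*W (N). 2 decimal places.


b*V = 0.0181 * 99 = 1.7919
c*V^2 = 0.00097 * 9801 = 9.50697
R_per_t = 0.72 + 1.7919 + 9.50697 = 12.01887 N/t
R_total = 12.01887 * 165 = 1983.11 N

1983.11


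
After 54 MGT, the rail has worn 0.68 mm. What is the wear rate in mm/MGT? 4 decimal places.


Wear rate = total wear / cumulative tonnage
Rate = 0.68 / 54
Rate = 0.0126 mm/MGT

0.0126


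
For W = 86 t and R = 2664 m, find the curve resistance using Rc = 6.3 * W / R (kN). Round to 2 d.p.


Rc = 6.3 * W / R
Rc = 6.3 * 86 / 2664
Rc = 541.8 / 2664
Rc = 0.20 kN

0.20


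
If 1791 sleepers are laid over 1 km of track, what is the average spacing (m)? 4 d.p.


Spacing = 1000 m / number of sleepers
Spacing = 1000 / 1791
Spacing = 0.5583 m

0.5583


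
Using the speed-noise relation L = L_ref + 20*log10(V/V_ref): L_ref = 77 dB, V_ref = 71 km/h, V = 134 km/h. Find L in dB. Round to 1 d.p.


V/V_ref = 134 / 71 = 1.887324
log10(1.887324) = 0.275846
20 * 0.275846 = 5.5169
L = 77 + 5.5169 = 82.5 dB

82.5


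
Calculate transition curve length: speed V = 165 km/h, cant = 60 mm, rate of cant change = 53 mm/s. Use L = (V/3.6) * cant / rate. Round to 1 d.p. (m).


Convert speed: V = 165 / 3.6 = 45.8333 m/s
L = 45.8333 * 60 / 53
L = 2750.0 / 53
L = 51.9 m

51.9


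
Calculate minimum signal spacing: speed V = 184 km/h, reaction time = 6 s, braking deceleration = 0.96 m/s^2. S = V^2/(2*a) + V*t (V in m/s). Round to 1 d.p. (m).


V = 184 / 3.6 = 51.1111 m/s
Braking distance = 51.1111^2 / (2*0.96) = 1360.5967 m
Sighting distance = 51.1111 * 6 = 306.6667 m
S = 1360.5967 + 306.6667 = 1667.3 m

1667.3


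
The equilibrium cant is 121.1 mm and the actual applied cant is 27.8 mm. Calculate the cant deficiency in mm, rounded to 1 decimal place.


Cant deficiency = equilibrium cant - actual cant
CD = 121.1 - 27.8
CD = 93.3 mm

93.3


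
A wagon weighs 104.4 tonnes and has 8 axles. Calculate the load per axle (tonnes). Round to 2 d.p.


Load per axle = total weight / number of axles
Load = 104.4 / 8
Load = 13.05 tonnes

13.05


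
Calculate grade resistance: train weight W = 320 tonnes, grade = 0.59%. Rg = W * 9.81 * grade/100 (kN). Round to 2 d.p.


Rg = W * 9.81 * grade / 100
Rg = 320 * 9.81 * 0.59 / 100
Rg = 3139.2 * 0.0059
Rg = 18.52 kN

18.52


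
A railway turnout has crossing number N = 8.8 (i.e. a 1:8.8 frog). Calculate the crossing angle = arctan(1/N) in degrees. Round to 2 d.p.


1/N = 1/8.8 = 0.113636
angle = arctan(0.113636) = 0.113151 rad
angle = 0.113151 * 180/pi = 6.48 degrees

6.48


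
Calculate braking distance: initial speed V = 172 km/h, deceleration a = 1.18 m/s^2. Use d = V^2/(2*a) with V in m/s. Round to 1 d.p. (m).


Convert speed: V = 172 / 3.6 = 47.7778 m/s
V^2 = 2282.716
d = 2282.716 / (2 * 1.18)
d = 2282.716 / 2.36
d = 967.3 m

967.3


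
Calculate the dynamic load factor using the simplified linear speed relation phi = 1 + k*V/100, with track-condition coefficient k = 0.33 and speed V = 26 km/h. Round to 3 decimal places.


phi = 1 + k * V / 100
phi = 1 + 0.33 * 26 / 100
phi = 1 + 0.0858
phi = 1.086

1.086


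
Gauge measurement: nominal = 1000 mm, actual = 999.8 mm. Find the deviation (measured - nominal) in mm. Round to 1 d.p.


Deviation = measured - nominal
Deviation = 999.8 - 1000
Deviation = -0.2 mm

-0.2


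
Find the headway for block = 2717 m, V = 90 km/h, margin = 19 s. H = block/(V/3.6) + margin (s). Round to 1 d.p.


V = 90 / 3.6 = 25.0 m/s
Block traversal time = 2717 / 25.0 = 108.68 s
Headway = 108.68 + 19
Headway = 127.7 s

127.7


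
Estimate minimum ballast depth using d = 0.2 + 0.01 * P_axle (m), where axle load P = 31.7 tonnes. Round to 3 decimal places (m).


d = 0.2 + 0.01 * 31.7
d = 0.2 + 0.317
d = 0.517 m

0.517


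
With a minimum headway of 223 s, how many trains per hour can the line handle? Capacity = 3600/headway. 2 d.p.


Capacity = 3600 / headway
Capacity = 3600 / 223
Capacity = 16.14 trains/hour

16.14


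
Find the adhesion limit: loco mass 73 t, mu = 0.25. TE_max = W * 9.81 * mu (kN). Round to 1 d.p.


TE_max = W * g * mu
TE_max = 73 * 9.81 * 0.25
TE_max = 716.13 * 0.25
TE_max = 179.0 kN

179.0


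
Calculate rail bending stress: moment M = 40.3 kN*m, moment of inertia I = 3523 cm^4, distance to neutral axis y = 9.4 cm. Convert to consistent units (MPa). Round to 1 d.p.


Convert units:
M = 40.3 kN*m = 40300000 N*mm
y = 9.4 cm = 94 mm
I = 3523 cm^4 = 35230000 mm^4
sigma = 40300000 * 94 / 35230000
sigma = 107.5 MPa

107.5


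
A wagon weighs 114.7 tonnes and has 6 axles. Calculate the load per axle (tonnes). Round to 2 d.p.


Load per axle = total weight / number of axles
Load = 114.7 / 6
Load = 19.12 tonnes

19.12


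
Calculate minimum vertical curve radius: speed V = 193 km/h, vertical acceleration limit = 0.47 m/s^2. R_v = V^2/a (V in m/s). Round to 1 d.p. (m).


Convert speed: V = 193 / 3.6 = 53.6111 m/s
V^2 = 2874.1512 m^2/s^2
R_v = 2874.1512 / 0.47
R_v = 6115.2 m

6115.2


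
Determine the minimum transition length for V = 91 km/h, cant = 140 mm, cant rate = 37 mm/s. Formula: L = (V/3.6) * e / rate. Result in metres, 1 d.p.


Convert speed: V = 91 / 3.6 = 25.2778 m/s
L = 25.2778 * 140 / 37
L = 3538.8889 / 37
L = 95.6 m

95.6


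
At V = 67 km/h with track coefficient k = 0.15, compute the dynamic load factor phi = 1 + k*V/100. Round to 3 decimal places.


phi = 1 + k * V / 100
phi = 1 + 0.15 * 67 / 100
phi = 1 + 0.1005
phi = 1.101

1.101


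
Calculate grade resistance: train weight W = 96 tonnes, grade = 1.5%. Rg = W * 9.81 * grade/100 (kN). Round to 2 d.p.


Rg = W * 9.81 * grade / 100
Rg = 96 * 9.81 * 1.5 / 100
Rg = 941.76 * 0.015
Rg = 14.13 kN

14.13


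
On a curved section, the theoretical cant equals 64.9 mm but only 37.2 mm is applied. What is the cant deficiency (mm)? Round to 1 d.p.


Cant deficiency = equilibrium cant - actual cant
CD = 64.9 - 37.2
CD = 27.7 mm

27.7


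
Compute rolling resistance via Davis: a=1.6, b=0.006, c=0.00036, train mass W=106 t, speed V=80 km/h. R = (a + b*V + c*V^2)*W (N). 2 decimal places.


b*V = 0.006 * 80 = 0.48
c*V^2 = 0.00036 * 6400 = 2.304
R_per_t = 1.6 + 0.48 + 2.304 = 4.384 N/t
R_total = 4.384 * 106 = 464.70 N

464.70


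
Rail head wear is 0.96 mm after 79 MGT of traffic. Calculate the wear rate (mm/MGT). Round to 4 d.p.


Wear rate = total wear / cumulative tonnage
Rate = 0.96 / 79
Rate = 0.0122 mm/MGT

0.0122


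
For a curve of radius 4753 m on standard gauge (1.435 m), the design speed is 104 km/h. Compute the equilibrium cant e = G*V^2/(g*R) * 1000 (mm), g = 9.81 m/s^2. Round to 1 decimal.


Convert speed: V = 104 / 3.6 = 28.8889 m/s
Apply formula: e = 1.435 * 28.8889^2 / (9.81 * 4753)
e = 1.435 * 834.5679 / 46626.93
e = 0.025685 m = 25.7 mm

25.7


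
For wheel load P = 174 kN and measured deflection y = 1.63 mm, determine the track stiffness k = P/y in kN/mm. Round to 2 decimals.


Track stiffness k = P / y
k = 174 / 1.63
k = 106.75 kN/mm

106.75


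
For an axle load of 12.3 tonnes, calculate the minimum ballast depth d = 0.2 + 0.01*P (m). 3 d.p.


d = 0.2 + 0.01 * 12.3
d = 0.2 + 0.123
d = 0.323 m

0.323


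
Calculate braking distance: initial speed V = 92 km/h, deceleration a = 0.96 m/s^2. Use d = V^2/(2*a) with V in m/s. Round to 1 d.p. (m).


Convert speed: V = 92 / 3.6 = 25.5556 m/s
V^2 = 653.0864
d = 653.0864 / (2 * 0.96)
d = 653.0864 / 1.92
d = 340.1 m

340.1


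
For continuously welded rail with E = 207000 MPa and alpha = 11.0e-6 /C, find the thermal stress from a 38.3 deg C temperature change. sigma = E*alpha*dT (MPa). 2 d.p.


sigma = E * alpha * dT
sigma = 207000 * 11.0e-6 * 38.3
sigma = 2.277 * 38.3
sigma = 87.21 MPa

87.21


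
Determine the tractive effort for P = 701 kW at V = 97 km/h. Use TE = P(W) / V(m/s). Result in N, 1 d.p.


Convert: P = 701 kW = 701000 W
V = 97 / 3.6 = 26.9444 m/s
TE = 701000 / 26.9444
TE = 26016.5 N

26016.5


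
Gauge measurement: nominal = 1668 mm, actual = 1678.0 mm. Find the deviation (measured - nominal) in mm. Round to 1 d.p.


Deviation = measured - nominal
Deviation = 1678.0 - 1668
Deviation = 10.0 mm

10.0


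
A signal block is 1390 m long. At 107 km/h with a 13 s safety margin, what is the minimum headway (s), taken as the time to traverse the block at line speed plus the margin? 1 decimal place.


V = 107 / 3.6 = 29.7222 m/s
Block traversal time = 1390 / 29.7222 = 46.7664 s
Headway = 46.7664 + 13
Headway = 59.8 s

59.8


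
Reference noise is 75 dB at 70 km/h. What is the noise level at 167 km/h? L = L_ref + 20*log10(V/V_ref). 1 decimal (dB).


V/V_ref = 167 / 70 = 2.385714
log10(2.385714) = 0.377618
20 * 0.377618 = 7.5524
L = 75 + 7.5524 = 82.6 dB

82.6


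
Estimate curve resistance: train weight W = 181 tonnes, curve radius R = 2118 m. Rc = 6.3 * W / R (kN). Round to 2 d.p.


Rc = 6.3 * W / R
Rc = 6.3 * 181 / 2118
Rc = 1140.3 / 2118
Rc = 0.54 kN

0.54


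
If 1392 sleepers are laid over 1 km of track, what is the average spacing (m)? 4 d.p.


Spacing = 1000 m / number of sleepers
Spacing = 1000 / 1392
Spacing = 0.7184 m

0.7184


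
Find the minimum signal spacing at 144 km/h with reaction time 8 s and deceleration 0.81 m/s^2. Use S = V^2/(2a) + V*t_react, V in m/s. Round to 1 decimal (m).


V = 144 / 3.6 = 40.0 m/s
Braking distance = 40.0^2 / (2*0.81) = 987.6543 m
Sighting distance = 40.0 * 8 = 320.0 m
S = 987.6543 + 320.0 = 1307.7 m

1307.7


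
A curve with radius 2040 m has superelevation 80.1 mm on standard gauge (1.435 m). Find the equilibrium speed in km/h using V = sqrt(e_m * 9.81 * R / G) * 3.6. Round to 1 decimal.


Convert cant: e = 80.1 mm = 0.0801 m
V_ms = sqrt(0.0801 * 9.81 * 2040 / 1.435)
V_ms = sqrt(1117.06846) = 33.4226 m/s
V = 33.4226 * 3.6 = 120.3 km/h

120.3


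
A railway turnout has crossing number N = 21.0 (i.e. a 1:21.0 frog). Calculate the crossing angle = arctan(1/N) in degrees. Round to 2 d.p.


1/N = 1/21.0 = 0.047619
angle = arctan(0.047619) = 0.047583 rad
angle = 0.047583 * 180/pi = 2.73 degrees

2.73


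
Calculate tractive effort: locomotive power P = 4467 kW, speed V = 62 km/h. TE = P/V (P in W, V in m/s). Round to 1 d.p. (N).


Convert: P = 4467 kW = 4467000 W
V = 62 / 3.6 = 17.2222 m/s
TE = 4467000 / 17.2222
TE = 259374.2 N

259374.2


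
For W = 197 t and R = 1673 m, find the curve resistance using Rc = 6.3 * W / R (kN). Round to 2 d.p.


Rc = 6.3 * W / R
Rc = 6.3 * 197 / 1673
Rc = 1241.1 / 1673
Rc = 0.74 kN

0.74


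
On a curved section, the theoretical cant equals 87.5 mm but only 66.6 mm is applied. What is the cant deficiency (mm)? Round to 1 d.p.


Cant deficiency = equilibrium cant - actual cant
CD = 87.5 - 66.6
CD = 20.9 mm

20.9


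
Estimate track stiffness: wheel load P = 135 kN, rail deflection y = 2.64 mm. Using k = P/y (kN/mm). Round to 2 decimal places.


Track stiffness k = P / y
k = 135 / 2.64
k = 51.14 kN/mm

51.14


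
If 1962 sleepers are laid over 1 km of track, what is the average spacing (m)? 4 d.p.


Spacing = 1000 m / number of sleepers
Spacing = 1000 / 1962
Spacing = 0.5097 m

0.5097


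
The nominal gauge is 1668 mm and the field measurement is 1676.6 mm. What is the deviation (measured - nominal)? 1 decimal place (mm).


Deviation = measured - nominal
Deviation = 1676.6 - 1668
Deviation = 8.6 mm

8.6


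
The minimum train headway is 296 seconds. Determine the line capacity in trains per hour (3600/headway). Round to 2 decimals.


Capacity = 3600 / headway
Capacity = 3600 / 296
Capacity = 12.16 trains/hour

12.16


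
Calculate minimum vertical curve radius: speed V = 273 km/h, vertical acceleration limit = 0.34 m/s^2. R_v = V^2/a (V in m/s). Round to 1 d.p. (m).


Convert speed: V = 273 / 3.6 = 75.8333 m/s
V^2 = 5750.6944 m^2/s^2
R_v = 5750.6944 / 0.34
R_v = 16913.8 m

16913.8


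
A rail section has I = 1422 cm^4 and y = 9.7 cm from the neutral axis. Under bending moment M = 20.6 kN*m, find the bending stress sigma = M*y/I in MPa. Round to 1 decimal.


Convert units:
M = 20.6 kN*m = 20600000 N*mm
y = 9.7 cm = 97 mm
I = 1422 cm^4 = 14220000 mm^4
sigma = 20600000 * 97 / 14220000
sigma = 140.5 MPa

140.5


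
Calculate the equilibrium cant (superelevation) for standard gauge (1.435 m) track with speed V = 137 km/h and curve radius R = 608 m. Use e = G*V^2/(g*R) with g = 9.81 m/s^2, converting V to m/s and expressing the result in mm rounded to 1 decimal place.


Convert speed: V = 137 / 3.6 = 38.0556 m/s
Apply formula: e = 1.435 * 38.0556^2 / (9.81 * 608)
e = 1.435 * 1448.2253 / 5964.48
e = 0.34843 m = 348.4 mm

348.4


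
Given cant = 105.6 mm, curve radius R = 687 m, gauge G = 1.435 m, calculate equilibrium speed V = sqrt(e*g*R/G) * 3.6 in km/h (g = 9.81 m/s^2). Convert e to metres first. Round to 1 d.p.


Convert cant: e = 105.6 mm = 0.1056 m
V_ms = sqrt(0.1056 * 9.81 * 687 / 1.435)
V_ms = sqrt(495.949848) = 22.2699 m/s
V = 22.2699 * 3.6 = 80.2 km/h

80.2


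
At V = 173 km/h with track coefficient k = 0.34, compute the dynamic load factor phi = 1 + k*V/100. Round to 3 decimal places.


phi = 1 + k * V / 100
phi = 1 + 0.34 * 173 / 100
phi = 1 + 0.5882
phi = 1.588

1.588


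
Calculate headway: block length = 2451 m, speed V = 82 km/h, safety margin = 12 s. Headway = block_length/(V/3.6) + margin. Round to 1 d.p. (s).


V = 82 / 3.6 = 22.7778 m/s
Block traversal time = 2451 / 22.7778 = 107.6049 s
Headway = 107.6049 + 12
Headway = 119.6 s

119.6


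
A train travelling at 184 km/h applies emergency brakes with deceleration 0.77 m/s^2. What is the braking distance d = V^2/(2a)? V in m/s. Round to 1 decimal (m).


Convert speed: V = 184 / 3.6 = 51.1111 m/s
V^2 = 2612.3457
d = 2612.3457 / (2 * 0.77)
d = 2612.3457 / 1.54
d = 1696.3 m

1696.3


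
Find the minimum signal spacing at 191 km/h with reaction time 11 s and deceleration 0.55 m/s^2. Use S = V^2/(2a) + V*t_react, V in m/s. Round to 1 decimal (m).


V = 191 / 3.6 = 53.0556 m/s
Braking distance = 53.0556^2 / (2*0.55) = 2558.9927 m
Sighting distance = 53.0556 * 11 = 583.6111 m
S = 2558.9927 + 583.6111 = 3142.6 m

3142.6


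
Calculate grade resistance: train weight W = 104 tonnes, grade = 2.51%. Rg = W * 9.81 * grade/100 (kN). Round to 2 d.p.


Rg = W * 9.81 * grade / 100
Rg = 104 * 9.81 * 2.51 / 100
Rg = 1020.24 * 0.0251
Rg = 25.61 kN

25.61


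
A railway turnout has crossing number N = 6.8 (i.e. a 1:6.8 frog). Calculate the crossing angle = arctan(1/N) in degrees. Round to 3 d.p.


1/N = 1/6.8 = 0.147059
angle = arctan(0.147059) = 0.146012 rad
angle = 0.146012 * 180/pi = 8.366 degrees

8.366


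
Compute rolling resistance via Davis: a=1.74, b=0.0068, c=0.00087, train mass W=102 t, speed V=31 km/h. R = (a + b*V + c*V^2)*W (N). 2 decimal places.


b*V = 0.0068 * 31 = 0.2108
c*V^2 = 0.00087 * 961 = 0.83607
R_per_t = 1.74 + 0.2108 + 0.83607 = 2.78687 N/t
R_total = 2.78687 * 102 = 284.26 N

284.26


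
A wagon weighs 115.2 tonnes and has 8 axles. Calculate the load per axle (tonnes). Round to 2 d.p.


Load per axle = total weight / number of axles
Load = 115.2 / 8
Load = 14.40 tonnes

14.40


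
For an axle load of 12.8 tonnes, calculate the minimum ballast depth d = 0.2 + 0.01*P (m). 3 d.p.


d = 0.2 + 0.01 * 12.8
d = 0.2 + 0.128
d = 0.328 m

0.328


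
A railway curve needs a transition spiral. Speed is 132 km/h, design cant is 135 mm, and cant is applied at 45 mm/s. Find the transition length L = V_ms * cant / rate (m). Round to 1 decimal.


Convert speed: V = 132 / 3.6 = 36.6667 m/s
L = 36.6667 * 135 / 45
L = 4950.0 / 45
L = 110.0 m

110.0


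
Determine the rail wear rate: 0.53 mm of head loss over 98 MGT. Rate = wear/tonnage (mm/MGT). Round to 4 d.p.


Wear rate = total wear / cumulative tonnage
Rate = 0.53 / 98
Rate = 0.0054 mm/MGT

0.0054


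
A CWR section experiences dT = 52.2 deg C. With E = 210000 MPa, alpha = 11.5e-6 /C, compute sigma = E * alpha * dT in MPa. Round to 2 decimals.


sigma = E * alpha * dT
sigma = 210000 * 11.5e-6 * 52.2
sigma = 2.415 * 52.2
sigma = 126.06 MPa

126.06


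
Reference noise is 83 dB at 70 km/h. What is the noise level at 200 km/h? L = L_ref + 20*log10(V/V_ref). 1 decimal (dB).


V/V_ref = 200 / 70 = 2.857143
log10(2.857143) = 0.455932
20 * 0.455932 = 9.1186
L = 83 + 9.1186 = 92.1 dB

92.1


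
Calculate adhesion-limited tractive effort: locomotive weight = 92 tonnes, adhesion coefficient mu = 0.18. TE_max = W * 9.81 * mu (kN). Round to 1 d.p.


TE_max = W * g * mu
TE_max = 92 * 9.81 * 0.18
TE_max = 902.52 * 0.18
TE_max = 162.5 kN

162.5


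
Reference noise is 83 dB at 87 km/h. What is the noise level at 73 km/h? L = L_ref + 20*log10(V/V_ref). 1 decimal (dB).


V/V_ref = 73 / 87 = 0.83908
log10(0.83908) = -0.076196
20 * -0.076196 = -1.5239
L = 83 + -1.5239 = 81.5 dB

81.5


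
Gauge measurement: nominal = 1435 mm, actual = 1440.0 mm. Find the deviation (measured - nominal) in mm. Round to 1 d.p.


Deviation = measured - nominal
Deviation = 1440.0 - 1435
Deviation = 5.0 mm

5.0


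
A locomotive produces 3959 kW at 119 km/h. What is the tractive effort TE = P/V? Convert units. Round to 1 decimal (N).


Convert: P = 3959 kW = 3959000 W
V = 119 / 3.6 = 33.0556 m/s
TE = 3959000 / 33.0556
TE = 119768.1 N

119768.1


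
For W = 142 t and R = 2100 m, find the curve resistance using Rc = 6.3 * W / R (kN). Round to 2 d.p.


Rc = 6.3 * W / R
Rc = 6.3 * 142 / 2100
Rc = 894.6 / 2100
Rc = 0.43 kN

0.43


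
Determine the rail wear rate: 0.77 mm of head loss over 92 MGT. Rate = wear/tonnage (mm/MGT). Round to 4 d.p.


Wear rate = total wear / cumulative tonnage
Rate = 0.77 / 92
Rate = 0.0084 mm/MGT

0.0084


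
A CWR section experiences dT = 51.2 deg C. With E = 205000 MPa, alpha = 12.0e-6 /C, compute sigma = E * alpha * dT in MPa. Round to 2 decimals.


sigma = E * alpha * dT
sigma = 205000 * 12.0e-6 * 51.2
sigma = 2.46 * 51.2
sigma = 125.95 MPa

125.95


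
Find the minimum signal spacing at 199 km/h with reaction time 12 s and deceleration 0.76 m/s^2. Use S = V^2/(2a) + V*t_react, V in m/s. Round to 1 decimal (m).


V = 199 / 3.6 = 55.2778 m/s
Braking distance = 55.2778^2 / (2*0.76) = 2010.2847 m
Sighting distance = 55.2778 * 12 = 663.3333 m
S = 2010.2847 + 663.3333 = 2673.6 m

2673.6


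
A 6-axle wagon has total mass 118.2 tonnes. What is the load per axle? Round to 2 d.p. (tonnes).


Load per axle = total weight / number of axles
Load = 118.2 / 6
Load = 19.70 tonnes

19.70


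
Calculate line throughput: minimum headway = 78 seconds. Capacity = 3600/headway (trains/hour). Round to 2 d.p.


Capacity = 3600 / headway
Capacity = 3600 / 78
Capacity = 46.15 trains/hour

46.15


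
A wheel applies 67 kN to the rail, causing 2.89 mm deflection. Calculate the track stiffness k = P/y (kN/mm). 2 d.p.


Track stiffness k = P / y
k = 67 / 2.89
k = 23.18 kN/mm

23.18


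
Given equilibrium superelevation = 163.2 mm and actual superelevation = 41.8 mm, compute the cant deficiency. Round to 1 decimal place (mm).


Cant deficiency = equilibrium cant - actual cant
CD = 163.2 - 41.8
CD = 121.4 mm

121.4


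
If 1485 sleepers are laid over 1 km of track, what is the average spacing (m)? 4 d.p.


Spacing = 1000 m / number of sleepers
Spacing = 1000 / 1485
Spacing = 0.6734 m

0.6734


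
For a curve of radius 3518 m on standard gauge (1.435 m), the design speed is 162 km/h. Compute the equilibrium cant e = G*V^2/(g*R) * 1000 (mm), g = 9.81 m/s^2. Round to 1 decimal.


Convert speed: V = 162 / 3.6 = 45.0 m/s
Apply formula: e = 1.435 * 45.0^2 / (9.81 * 3518)
e = 1.435 * 2025.0 / 34511.58
e = 0.0842 m = 84.2 mm

84.2


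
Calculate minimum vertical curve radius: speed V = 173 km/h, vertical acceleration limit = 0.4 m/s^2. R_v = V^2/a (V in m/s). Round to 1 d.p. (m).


Convert speed: V = 173 / 3.6 = 48.0556 m/s
V^2 = 2309.3364 m^2/s^2
R_v = 2309.3364 / 0.4
R_v = 5773.3 m

5773.3


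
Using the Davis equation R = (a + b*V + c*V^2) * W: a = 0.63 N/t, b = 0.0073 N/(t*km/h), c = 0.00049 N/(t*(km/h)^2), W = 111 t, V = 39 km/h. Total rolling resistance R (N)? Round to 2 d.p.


b*V = 0.0073 * 39 = 0.2847
c*V^2 = 0.00049 * 1521 = 0.74529
R_per_t = 0.63 + 0.2847 + 0.74529 = 1.65999 N/t
R_total = 1.65999 * 111 = 184.26 N

184.26


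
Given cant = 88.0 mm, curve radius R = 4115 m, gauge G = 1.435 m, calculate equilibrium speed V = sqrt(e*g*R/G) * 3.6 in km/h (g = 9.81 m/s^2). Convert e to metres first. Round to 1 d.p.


Convert cant: e = 88.0 mm = 0.0880 m
V_ms = sqrt(0.0880 * 9.81 * 4115 / 1.435)
V_ms = sqrt(2475.538118) = 49.7548 m/s
V = 49.7548 * 3.6 = 179.1 km/h

179.1


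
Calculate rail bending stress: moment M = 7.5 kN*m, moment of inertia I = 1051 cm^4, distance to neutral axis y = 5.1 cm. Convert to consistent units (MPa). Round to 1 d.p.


Convert units:
M = 7.5 kN*m = 7500000 N*mm
y = 5.1 cm = 51 mm
I = 1051 cm^4 = 10510000 mm^4
sigma = 7500000 * 51 / 10510000
sigma = 36.4 MPa

36.4


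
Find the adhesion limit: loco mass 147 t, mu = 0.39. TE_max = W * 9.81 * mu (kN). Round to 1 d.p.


TE_max = W * g * mu
TE_max = 147 * 9.81 * 0.39
TE_max = 1442.07 * 0.39
TE_max = 562.4 kN

562.4


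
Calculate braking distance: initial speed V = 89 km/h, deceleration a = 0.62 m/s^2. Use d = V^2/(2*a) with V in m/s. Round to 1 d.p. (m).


Convert speed: V = 89 / 3.6 = 24.7222 m/s
V^2 = 611.1883
d = 611.1883 / (2 * 0.62)
d = 611.1883 / 1.24
d = 492.9 m

492.9


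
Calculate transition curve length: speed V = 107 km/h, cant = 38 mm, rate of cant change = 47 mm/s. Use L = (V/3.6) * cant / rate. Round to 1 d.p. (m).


Convert speed: V = 107 / 3.6 = 29.7222 m/s
L = 29.7222 * 38 / 47
L = 1129.4444 / 47
L = 24.0 m

24.0


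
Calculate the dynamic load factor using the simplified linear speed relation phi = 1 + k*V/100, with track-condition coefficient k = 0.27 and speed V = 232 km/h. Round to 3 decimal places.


phi = 1 + k * V / 100
phi = 1 + 0.27 * 232 / 100
phi = 1 + 0.6264
phi = 1.626

1.626


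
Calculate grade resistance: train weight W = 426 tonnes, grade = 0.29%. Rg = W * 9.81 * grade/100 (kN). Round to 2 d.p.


Rg = W * 9.81 * grade / 100
Rg = 426 * 9.81 * 0.29 / 100
Rg = 4179.06 * 0.0029
Rg = 12.12 kN

12.12


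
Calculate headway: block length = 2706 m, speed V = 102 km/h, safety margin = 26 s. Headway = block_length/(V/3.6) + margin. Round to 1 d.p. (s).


V = 102 / 3.6 = 28.3333 m/s
Block traversal time = 2706 / 28.3333 = 95.5059 s
Headway = 95.5059 + 26
Headway = 121.5 s

121.5


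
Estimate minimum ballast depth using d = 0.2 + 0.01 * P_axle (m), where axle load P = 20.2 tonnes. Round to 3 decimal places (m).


d = 0.2 + 0.01 * 20.2
d = 0.2 + 0.202
d = 0.402 m

0.402


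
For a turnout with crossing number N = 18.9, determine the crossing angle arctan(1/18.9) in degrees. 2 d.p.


1/N = 1/18.9 = 0.05291
angle = arctan(0.05291) = 0.052861 rad
angle = 0.052861 * 180/pi = 3.03 degrees

3.03


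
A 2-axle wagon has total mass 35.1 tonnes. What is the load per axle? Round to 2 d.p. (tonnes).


Load per axle = total weight / number of axles
Load = 35.1 / 2
Load = 17.55 tonnes

17.55


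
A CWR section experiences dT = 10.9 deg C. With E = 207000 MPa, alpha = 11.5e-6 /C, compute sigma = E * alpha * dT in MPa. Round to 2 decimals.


sigma = E * alpha * dT
sigma = 207000 * 11.5e-6 * 10.9
sigma = 2.3805 * 10.9
sigma = 25.95 MPa

25.95


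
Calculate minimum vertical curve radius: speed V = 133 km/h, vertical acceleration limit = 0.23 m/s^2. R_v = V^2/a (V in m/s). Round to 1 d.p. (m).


Convert speed: V = 133 / 3.6 = 36.9444 m/s
V^2 = 1364.892 m^2/s^2
R_v = 1364.892 / 0.23
R_v = 5934.3 m

5934.3


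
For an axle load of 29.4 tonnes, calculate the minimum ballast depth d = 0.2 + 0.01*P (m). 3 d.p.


d = 0.2 + 0.01 * 29.4
d = 0.2 + 0.294
d = 0.494 m

0.494


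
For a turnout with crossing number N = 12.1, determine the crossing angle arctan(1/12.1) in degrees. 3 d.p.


1/N = 1/12.1 = 0.082645
angle = arctan(0.082645) = 0.082457 rad
angle = 0.082457 * 180/pi = 4.724 degrees

4.724


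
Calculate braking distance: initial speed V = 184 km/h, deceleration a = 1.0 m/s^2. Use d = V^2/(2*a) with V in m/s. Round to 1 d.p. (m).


Convert speed: V = 184 / 3.6 = 51.1111 m/s
V^2 = 2612.3457
d = 2612.3457 / (2 * 1.0)
d = 2612.3457 / 2.0
d = 1306.2 m

1306.2


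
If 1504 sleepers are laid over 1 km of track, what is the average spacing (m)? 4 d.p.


Spacing = 1000 m / number of sleepers
Spacing = 1000 / 1504
Spacing = 0.6649 m

0.6649


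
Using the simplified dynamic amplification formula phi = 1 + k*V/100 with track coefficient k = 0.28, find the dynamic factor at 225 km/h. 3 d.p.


phi = 1 + k * V / 100
phi = 1 + 0.28 * 225 / 100
phi = 1 + 0.63
phi = 1.630

1.630


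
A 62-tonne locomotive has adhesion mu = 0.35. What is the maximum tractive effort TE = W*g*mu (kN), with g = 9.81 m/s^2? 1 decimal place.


TE_max = W * g * mu
TE_max = 62 * 9.81 * 0.35
TE_max = 608.22 * 0.35
TE_max = 212.9 kN

212.9


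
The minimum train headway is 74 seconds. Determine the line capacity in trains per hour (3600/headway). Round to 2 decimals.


Capacity = 3600 / headway
Capacity = 3600 / 74
Capacity = 48.65 trains/hour

48.65


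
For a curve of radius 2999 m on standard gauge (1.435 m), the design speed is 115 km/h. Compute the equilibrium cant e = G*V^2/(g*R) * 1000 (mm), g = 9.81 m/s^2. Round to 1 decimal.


Convert speed: V = 115 / 3.6 = 31.9444 m/s
Apply formula: e = 1.435 * 31.9444^2 / (9.81 * 2999)
e = 1.435 * 1020.4475 / 29420.19
e = 0.049773 m = 49.8 mm

49.8


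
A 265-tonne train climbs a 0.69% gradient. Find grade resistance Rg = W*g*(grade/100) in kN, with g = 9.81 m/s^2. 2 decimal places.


Rg = W * 9.81 * grade / 100
Rg = 265 * 9.81 * 0.69 / 100
Rg = 2599.65 * 0.0069
Rg = 17.94 kN

17.94


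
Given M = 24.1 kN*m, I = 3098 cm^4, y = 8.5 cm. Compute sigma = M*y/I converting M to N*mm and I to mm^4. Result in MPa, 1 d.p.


Convert units:
M = 24.1 kN*m = 24100000 N*mm
y = 8.5 cm = 85 mm
I = 3098 cm^4 = 30980000 mm^4
sigma = 24100000 * 85 / 30980000
sigma = 66.1 MPa

66.1


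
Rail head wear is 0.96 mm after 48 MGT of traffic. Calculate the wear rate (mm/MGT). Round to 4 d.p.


Wear rate = total wear / cumulative tonnage
Rate = 0.96 / 48
Rate = 0.0200 mm/MGT

0.0200


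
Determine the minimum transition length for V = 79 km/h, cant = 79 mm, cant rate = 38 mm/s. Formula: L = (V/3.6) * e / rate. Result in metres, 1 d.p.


Convert speed: V = 79 / 3.6 = 21.9444 m/s
L = 21.9444 * 79 / 38
L = 1733.6111 / 38
L = 45.6 m

45.6


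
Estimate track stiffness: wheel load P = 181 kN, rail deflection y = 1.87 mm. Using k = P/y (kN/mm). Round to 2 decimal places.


Track stiffness k = P / y
k = 181 / 1.87
k = 96.79 kN/mm

96.79


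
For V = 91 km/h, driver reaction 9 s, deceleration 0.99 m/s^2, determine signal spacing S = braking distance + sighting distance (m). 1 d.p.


V = 91 / 3.6 = 25.2778 m/s
Braking distance = 25.2778^2 / (2*0.99) = 322.7101 m
Sighting distance = 25.2778 * 9 = 227.5 m
S = 322.7101 + 227.5 = 550.2 m

550.2


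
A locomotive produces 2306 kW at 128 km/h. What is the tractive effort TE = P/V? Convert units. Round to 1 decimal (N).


Convert: P = 2306 kW = 2306000 W
V = 128 / 3.6 = 35.5556 m/s
TE = 2306000 / 35.5556
TE = 64856.3 N

64856.3


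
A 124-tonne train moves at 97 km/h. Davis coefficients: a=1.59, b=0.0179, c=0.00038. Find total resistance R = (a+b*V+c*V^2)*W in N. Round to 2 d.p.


b*V = 0.0179 * 97 = 1.7363
c*V^2 = 0.00038 * 9409 = 3.57542
R_per_t = 1.59 + 1.7363 + 3.57542 = 6.90172 N/t
R_total = 6.90172 * 124 = 855.81 N

855.81


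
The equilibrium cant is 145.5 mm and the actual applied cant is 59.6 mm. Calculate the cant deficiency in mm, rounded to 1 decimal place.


Cant deficiency = equilibrium cant - actual cant
CD = 145.5 - 59.6
CD = 85.9 mm

85.9


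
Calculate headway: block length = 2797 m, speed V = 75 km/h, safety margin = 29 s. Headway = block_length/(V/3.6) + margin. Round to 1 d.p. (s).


V = 75 / 3.6 = 20.8333 m/s
Block traversal time = 2797 / 20.8333 = 134.256 s
Headway = 134.256 + 29
Headway = 163.3 s

163.3


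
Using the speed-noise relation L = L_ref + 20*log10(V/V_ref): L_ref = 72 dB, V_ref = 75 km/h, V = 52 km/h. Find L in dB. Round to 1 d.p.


V/V_ref = 52 / 75 = 0.693333
log10(0.693333) = -0.159058
20 * -0.159058 = -3.1812
L = 72 + -3.1812 = 68.8 dB

68.8


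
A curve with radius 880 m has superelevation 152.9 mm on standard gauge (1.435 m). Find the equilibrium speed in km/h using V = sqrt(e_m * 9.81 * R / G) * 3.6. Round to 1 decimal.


Convert cant: e = 152.9 mm = 0.1529 m
V_ms = sqrt(0.1529 * 9.81 * 880 / 1.435)
V_ms = sqrt(919.829352) = 30.3287 m/s
V = 30.3287 * 3.6 = 109.2 km/h

109.2


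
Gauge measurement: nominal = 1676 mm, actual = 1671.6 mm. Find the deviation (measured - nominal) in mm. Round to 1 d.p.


Deviation = measured - nominal
Deviation = 1671.6 - 1676
Deviation = -4.4 mm

-4.4


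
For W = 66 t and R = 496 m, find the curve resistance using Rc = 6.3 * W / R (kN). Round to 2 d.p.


Rc = 6.3 * W / R
Rc = 6.3 * 66 / 496
Rc = 415.8 / 496
Rc = 0.84 kN

0.84


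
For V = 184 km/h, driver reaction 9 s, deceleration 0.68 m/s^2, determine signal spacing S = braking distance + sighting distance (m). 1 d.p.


V = 184 / 3.6 = 51.1111 m/s
Braking distance = 51.1111^2 / (2*0.68) = 1920.8424 m
Sighting distance = 51.1111 * 9 = 460.0 m
S = 1920.8424 + 460.0 = 2380.8 m

2380.8


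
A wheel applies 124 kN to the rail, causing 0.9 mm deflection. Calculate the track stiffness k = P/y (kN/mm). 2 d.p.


Track stiffness k = P / y
k = 124 / 0.9
k = 137.78 kN/mm

137.78


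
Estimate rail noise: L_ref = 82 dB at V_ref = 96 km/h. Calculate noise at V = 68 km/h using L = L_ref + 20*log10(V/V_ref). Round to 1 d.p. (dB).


V/V_ref = 68 / 96 = 0.708333
log10(0.708333) = -0.149762
20 * -0.149762 = -2.9952
L = 82 + -2.9952 = 79.0 dB

79.0


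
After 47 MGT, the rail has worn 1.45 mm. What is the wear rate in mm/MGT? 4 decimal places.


Wear rate = total wear / cumulative tonnage
Rate = 1.45 / 47
Rate = 0.0309 mm/MGT

0.0309


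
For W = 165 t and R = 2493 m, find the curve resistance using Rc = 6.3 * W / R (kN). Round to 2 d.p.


Rc = 6.3 * W / R
Rc = 6.3 * 165 / 2493
Rc = 1039.5 / 2493
Rc = 0.42 kN

0.42


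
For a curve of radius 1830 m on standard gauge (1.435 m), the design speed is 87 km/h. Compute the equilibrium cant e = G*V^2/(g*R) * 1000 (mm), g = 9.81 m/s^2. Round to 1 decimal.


Convert speed: V = 87 / 3.6 = 24.1667 m/s
Apply formula: e = 1.435 * 24.1667^2 / (9.81 * 1830)
e = 1.435 * 584.0278 / 17952.3
e = 0.046684 m = 46.7 mm

46.7


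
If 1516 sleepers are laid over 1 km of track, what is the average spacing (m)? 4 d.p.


Spacing = 1000 m / number of sleepers
Spacing = 1000 / 1516
Spacing = 0.6596 m

0.6596


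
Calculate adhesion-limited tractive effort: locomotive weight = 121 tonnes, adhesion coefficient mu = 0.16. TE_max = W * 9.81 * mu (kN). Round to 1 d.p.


TE_max = W * g * mu
TE_max = 121 * 9.81 * 0.16
TE_max = 1187.01 * 0.16
TE_max = 189.9 kN

189.9


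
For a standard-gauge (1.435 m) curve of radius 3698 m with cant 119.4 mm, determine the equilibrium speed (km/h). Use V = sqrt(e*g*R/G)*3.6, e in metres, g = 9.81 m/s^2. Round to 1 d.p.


Convert cant: e = 119.4 mm = 0.1194 m
V_ms = sqrt(0.1194 * 9.81 * 3698 / 1.435)
V_ms = sqrt(3018.480259) = 54.9407 m/s
V = 54.9407 * 3.6 = 197.8 km/h

197.8


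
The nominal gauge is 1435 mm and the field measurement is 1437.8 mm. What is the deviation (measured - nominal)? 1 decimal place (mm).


Deviation = measured - nominal
Deviation = 1437.8 - 1435
Deviation = 2.8 mm

2.8


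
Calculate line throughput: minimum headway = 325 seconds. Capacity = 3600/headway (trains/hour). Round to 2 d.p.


Capacity = 3600 / headway
Capacity = 3600 / 325
Capacity = 11.08 trains/hour

11.08


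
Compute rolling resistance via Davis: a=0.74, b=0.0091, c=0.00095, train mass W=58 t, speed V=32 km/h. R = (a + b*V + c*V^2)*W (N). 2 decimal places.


b*V = 0.0091 * 32 = 0.2912
c*V^2 = 0.00095 * 1024 = 0.9728
R_per_t = 0.74 + 0.2912 + 0.9728 = 2.004 N/t
R_total = 2.004 * 58 = 116.23 N

116.23


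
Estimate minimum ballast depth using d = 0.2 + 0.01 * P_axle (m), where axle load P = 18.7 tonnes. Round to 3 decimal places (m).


d = 0.2 + 0.01 * 18.7
d = 0.2 + 0.187
d = 0.387 m

0.387


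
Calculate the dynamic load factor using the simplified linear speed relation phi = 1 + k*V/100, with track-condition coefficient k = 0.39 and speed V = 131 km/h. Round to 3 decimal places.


phi = 1 + k * V / 100
phi = 1 + 0.39 * 131 / 100
phi = 1 + 0.5109
phi = 1.511

1.511


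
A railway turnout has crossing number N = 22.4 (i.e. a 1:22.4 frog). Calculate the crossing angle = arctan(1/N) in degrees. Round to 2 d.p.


1/N = 1/22.4 = 0.044643
angle = arctan(0.044643) = 0.044613 rad
angle = 0.044613 * 180/pi = 2.56 degrees

2.56


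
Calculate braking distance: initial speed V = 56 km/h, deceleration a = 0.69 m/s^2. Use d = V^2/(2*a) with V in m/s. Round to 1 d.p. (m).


Convert speed: V = 56 / 3.6 = 15.5556 m/s
V^2 = 241.9753
d = 241.9753 / (2 * 0.69)
d = 241.9753 / 1.38
d = 175.3 m

175.3


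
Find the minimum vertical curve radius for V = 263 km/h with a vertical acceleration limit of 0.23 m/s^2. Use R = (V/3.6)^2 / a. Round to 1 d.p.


Convert speed: V = 263 / 3.6 = 73.0556 m/s
V^2 = 5337.1142 m^2/s^2
R_v = 5337.1142 / 0.23
R_v = 23204.8 m

23204.8


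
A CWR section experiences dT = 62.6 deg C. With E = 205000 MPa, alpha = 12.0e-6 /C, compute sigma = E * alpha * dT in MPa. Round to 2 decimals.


sigma = E * alpha * dT
sigma = 205000 * 12.0e-6 * 62.6
sigma = 2.46 * 62.6
sigma = 154.00 MPa

154.00


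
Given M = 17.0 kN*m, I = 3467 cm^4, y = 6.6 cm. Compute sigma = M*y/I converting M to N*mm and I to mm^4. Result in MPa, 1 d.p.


Convert units:
M = 17.0 kN*m = 17000000 N*mm
y = 6.6 cm = 66 mm
I = 3467 cm^4 = 34670000 mm^4
sigma = 17000000 * 66 / 34670000
sigma = 32.4 MPa

32.4


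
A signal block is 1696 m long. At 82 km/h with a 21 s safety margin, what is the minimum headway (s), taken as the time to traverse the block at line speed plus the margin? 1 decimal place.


V = 82 / 3.6 = 22.7778 m/s
Block traversal time = 1696 / 22.7778 = 74.4585 s
Headway = 74.4585 + 21
Headway = 95.5 s

95.5
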